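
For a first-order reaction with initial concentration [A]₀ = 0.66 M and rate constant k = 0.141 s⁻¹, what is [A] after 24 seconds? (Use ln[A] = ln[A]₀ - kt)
0.0224 M

ln[A] = ln[A]₀ - k·t = ln(0.66) - (0.141)·(24) = -0.4155 - 3.3840 = -3.7995
[A] = e^(-3.7995) = 0.0224 M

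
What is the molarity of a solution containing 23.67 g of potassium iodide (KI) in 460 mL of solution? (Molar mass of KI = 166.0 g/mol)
Moles of KI = 23.67 g ÷ 166.0 g/mol = 0.14259 mol
Volume = 460 mL = 0.46 L
Molarity = 0.14259 mol ÷ 0.46 L = 0.31 M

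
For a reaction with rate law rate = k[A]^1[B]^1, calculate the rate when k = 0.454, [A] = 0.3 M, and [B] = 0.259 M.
0.03528 M/s

rate = k·[A]^1·[B]^1 = 0.454·(0.3)^1·(0.259)^1 = 0.454·0.3·0.259 = 0.03528 M/s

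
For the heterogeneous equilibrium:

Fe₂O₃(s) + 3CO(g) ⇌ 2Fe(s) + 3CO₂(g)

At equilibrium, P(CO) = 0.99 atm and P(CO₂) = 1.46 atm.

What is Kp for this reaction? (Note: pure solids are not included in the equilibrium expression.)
K_p = 3.207

Solids (Fe₂O₃, Fe) are excluded.
Kp = P(CO₂)³/P(CO)³ = (1.46)³/(0.99)³ = 3.112/0.9703 = 3.207.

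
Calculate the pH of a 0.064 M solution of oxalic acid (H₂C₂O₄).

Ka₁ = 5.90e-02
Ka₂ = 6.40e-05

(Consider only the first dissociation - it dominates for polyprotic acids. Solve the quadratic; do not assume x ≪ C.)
pH = 1.41

x² + Ka₁·x − Ka₁·C = 0 with Ka₁ = 5.90e-02, C = 0.064.
x = (−Ka₁ + √(Ka₁² + 4·Ka₁·C))/2 = 3.8663e-02 M, so pH = 1.41.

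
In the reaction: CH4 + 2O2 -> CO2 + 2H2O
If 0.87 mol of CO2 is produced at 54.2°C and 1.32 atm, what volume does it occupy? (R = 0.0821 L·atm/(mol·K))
T = 54.2°C + 273.15 = 327.35 K
V = nRT/P = (0.87 × 0.0821 × 327.35) / 1.32
V = 17.71 L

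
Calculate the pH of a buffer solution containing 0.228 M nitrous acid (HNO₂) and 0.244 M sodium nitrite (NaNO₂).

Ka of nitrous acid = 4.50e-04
pH = 3.38

pKa = -log(4.50e-04) = 3.35. pH = pKa + log([A⁻]/[HA]) = 3.35 + log(0.244/0.228)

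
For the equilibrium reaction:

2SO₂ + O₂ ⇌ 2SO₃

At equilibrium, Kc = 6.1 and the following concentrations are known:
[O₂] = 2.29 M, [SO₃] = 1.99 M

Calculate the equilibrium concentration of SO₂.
[SO₂] = 0.5324 M

Kc = ([SO₃]^2) / ([SO₂]^2 × [O₂]) = 6.1
[SO₂]^2 = (product terms)/(Kc · other reactant terms) = 3.9601 / (6.1 · 2.29) = 0.28349
[SO₂] = (0.28349)^(1/2) = 0.5324 M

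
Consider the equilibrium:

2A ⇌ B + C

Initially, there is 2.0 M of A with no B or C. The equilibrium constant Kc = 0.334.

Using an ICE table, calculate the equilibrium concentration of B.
[B] = 0.536 M

ICE: [A] = 2.0 − 2x, [B] = [C] = x.
Kc = x²/(2.0 − 2x)² = 0.334 ⇒ √Kc = x/(2.0 − 2x).
x = √0.334·2.0/(1 + 2√0.334) = 0.57793·2.0/2.1559 = 0.53615.
[B] = x = 0.536 M.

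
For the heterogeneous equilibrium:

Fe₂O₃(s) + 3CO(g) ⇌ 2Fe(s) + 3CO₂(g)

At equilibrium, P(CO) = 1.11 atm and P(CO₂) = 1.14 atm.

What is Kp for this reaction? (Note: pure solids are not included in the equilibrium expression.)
K_p = 1.083

Solids (Fe₂O₃, Fe) are excluded.
Kp = P(CO₂)³/P(CO)³ = (1.14)³/(1.11)³ = 1.482/1.368 = 1.083.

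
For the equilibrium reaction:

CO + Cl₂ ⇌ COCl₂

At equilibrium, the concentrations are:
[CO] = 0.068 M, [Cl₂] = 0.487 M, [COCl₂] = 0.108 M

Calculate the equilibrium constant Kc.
K_c = 3.2613

Kc = ([COCl₂]) / ([CO] × [Cl₂])
   = ((0.108)) / ((0.068)·(0.487))
   = 0.108 / 0.033116 = 3.2613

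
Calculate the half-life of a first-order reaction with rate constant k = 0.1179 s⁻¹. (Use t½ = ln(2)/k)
5.88 s

t½ = ln(2)/k = 0.6931/0.1179 = 5.88 s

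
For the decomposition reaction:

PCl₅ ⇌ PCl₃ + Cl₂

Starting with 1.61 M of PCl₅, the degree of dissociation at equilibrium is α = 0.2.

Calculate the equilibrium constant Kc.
K_c = 0.0805

x = α·[A]₀ = 0.2 × 1.61 = 0.322 M dissociated.
At eq: [PCl₅] = 1.61 − 0.322 = 1.288 M; [PCl₃] = [Cl₂] = x = 0.322 M.
Kc = [PCl₃][Cl₂]/[PCl₅] = (0.322)²/1.288 = 0.0805.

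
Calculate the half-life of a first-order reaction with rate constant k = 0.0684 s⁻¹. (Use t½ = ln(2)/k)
10.13 s

t½ = ln(2)/k = 0.6931/0.0684 = 10.13 s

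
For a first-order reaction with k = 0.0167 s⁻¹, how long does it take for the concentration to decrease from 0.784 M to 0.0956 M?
126.00 s

From ln[A] = ln[A]₀ - k·t: t = ln([A]₀/[A])/k = ln(0.784/0.0956)/0.0167 = ln(8.2008)/0.0167 = 2.1042/0.0167 = 126.00 s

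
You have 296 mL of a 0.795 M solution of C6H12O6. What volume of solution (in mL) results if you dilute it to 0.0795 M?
Using M₁V₁ = M₂V₂:
0.795 × 296 = 0.0795 × V₂
V₂ = (0.795 × 296) / 0.0795 = 2960 mL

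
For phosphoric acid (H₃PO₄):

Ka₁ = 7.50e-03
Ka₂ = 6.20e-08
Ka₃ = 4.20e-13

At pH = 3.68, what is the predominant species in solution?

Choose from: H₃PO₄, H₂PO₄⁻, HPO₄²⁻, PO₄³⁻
H₂PO₄⁻

pKa1 = 2.12, pKa2 = 7.21, pKa3 = 12.38. Each pKa is the crossover between adjacent species; pH = 3.68 lies in the region where H₂PO₄⁻ predominates.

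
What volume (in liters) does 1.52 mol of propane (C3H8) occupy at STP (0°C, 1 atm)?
At STP, 1 mol of gas occupies 22.4 L
Volume = 1.52 mol × 22.4 L/mol = 34.05 L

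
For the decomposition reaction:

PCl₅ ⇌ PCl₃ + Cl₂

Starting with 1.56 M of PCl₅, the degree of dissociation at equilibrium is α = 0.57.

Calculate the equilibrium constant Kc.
K_c = 1.1787

x = α·[A]₀ = 0.57 × 1.56 = 0.8892 M dissociated.
At eq: [PCl₅] = 1.56 − 0.8892 = 0.6708 M; [PCl₃] = [Cl₂] = x = 0.8892 M.
Kc = [PCl₃][Cl₂]/[PCl₅] = (0.8892)²/0.6708 = 1.179.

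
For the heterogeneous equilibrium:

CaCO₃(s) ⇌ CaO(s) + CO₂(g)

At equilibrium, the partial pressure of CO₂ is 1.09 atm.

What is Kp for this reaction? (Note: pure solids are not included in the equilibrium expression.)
K_p = 1.09

Solids (CaCO₃, CaO) have activity 1 and are excluded.
Kp = P(CO₂) = 1.09.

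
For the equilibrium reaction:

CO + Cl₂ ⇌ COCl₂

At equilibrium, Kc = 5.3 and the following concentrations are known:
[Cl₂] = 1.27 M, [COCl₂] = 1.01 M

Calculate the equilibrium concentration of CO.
[CO] = 0.1501 M

Kc = ([COCl₂]) / ([CO] × [Cl₂]) = 5.3
[CO]^1 = (product terms)/(Kc · other reactant terms) = 1.01 / (5.3 · 1.27) = 0.15005
[CO] = 0.1501 M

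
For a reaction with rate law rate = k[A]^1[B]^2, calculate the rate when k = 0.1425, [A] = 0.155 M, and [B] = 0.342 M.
0.002583 M/s

rate = k·[A]^1·[B]^2 = 0.1425·(0.155)^1·(0.342)^2 = 0.1425·0.155·0.116964 = 0.002583 M/s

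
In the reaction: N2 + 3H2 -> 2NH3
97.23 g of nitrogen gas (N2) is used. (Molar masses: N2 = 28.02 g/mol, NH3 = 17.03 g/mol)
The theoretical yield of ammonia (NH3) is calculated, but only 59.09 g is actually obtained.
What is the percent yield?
Moles of N2 = 97.23 g ÷ 28.02 g/mol = 3.47002 mol
Mole ratio: 2 mol NH3 / 1 mol N2
Moles of NH3 = 3.47002 × (2/1) = 6.94004 mol
Theoretical yield = 6.94004 mol × 17.03 g/mol = 118.19 g
Actual yield = 59.09 g
Percent yield = (59.09 / 118.19) × 100% = 50.0%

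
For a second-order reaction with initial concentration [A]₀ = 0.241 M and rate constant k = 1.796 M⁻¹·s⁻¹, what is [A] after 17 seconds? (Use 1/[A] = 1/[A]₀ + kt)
0.0288 M

1/[A] = 1/[A]₀ + k·t = 1/0.241 + (1.796)·(17) = 4.1494 + 30.5320 = 34.6814
[A] = 1/34.6814 = 0.0288 M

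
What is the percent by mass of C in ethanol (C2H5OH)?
Mass of C in formula = 12.01 × 2 = 24.02 g/mol
Molar mass = 46.07 g/mol
% C = (24.02/46.07) × 100% = 52.14%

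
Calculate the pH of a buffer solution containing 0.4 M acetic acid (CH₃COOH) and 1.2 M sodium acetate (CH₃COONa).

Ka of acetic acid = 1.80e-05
pH = 5.22

pKa = -log(1.80e-05) = 4.74. pH = pKa + log([A⁻]/[HA]) = 4.74 + log(1.2/0.4)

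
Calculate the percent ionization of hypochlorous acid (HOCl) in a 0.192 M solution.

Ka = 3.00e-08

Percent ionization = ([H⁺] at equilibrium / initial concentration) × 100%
Percent ionization = 0.0395%

Let x = [H⁺]. Ka = x²/(C - x) ⇒ x² + (3.00e-08)x - (3.00e-08)(0.192) = 0. x = 7.5880e-05. Percent = (7.5880e-05/0.192) × 100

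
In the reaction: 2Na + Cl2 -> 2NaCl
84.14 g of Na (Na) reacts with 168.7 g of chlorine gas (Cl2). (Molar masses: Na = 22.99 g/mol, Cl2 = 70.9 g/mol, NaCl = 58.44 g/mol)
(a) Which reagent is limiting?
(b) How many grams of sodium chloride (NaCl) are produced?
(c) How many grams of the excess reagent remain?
(a) Na, (b) 213.9 g, (c) 38.96 g

Moles of Na = 84.14 g ÷ 22.99 g/mol = 3.65985 mol
Moles of Cl2 = 168.7 g ÷ 70.9 g/mol = 2.37941 mol
Moles ÷ coefficient: Na: 3.65985/2 = 1.83, Cl2: 2.37941/1 = 2.379
(a) Na has the smaller value, so Na is the limiting reagent.
(b) Moles of NaCl = 3.65985 mol Na × (2/2) = 3.65985 mol; mass = 3.65985 mol × 58.44 g/mol = 213.9 g
(c) Cl2 consumed = 3.65985 × (1/2) = 1.82993 mol; remaining = 2.37941 − 1.82993 = 0.549482 mol; mass = 0.549482 mol × 70.9 g/mol = 38.96 g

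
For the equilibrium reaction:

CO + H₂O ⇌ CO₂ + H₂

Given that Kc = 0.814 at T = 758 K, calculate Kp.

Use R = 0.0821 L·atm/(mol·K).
K_p = 0.8140

Δn = (moles gaseous products) − (moles gaseous reactants) = 0
T = 758 K; RT = 0.0821 × 758 = 62.2318
Kp = Kc·(RT)^Δn = 0.814 × (62.2318)^0 = 0.814 × 1 = 0.8140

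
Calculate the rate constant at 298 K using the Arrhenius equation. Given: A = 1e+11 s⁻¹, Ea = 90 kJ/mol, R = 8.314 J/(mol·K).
1.67e-05 s⁻¹

k = A·exp(-Ea/(R·T)) = 1e+11·exp(-90000/(8.314·298)) = 1e+11·exp(-36.3259) = 1e+11·1.6744e-16 = 1.67e-05 s⁻¹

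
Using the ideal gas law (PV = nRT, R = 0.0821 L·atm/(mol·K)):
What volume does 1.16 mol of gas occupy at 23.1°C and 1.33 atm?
T = 23.1°C + 273.15 = 296.25 K
V = nRT/P = (1.16 × 0.0821 × 296.25) / 1.33
V = 21.21 L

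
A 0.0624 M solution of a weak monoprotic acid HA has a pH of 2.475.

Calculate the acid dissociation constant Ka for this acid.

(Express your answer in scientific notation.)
K_a = 1.90e-04

[H⁺] = 10^(−pH) = 10^(−2.475) = 3.350e-03 M. For HA ⇌ H⁺ + A⁻, Ka = x²/(C − x) = (3.350e-03)²/(0.0624 − 3.350e-03) = 1.90e-04.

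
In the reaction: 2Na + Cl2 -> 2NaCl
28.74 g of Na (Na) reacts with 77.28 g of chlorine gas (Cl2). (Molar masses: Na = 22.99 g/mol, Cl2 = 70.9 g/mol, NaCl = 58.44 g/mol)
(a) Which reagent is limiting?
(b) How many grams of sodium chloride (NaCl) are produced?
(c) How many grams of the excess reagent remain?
(a) Na, (b) 73.06 g, (c) 32.96 g

Moles of Na = 28.74 g ÷ 22.99 g/mol = 1.25011 mol
Moles of Cl2 = 77.28 g ÷ 70.9 g/mol = 1.08999 mol
Moles ÷ coefficient: Na: 1.25011/2 = 0.6251, Cl2: 1.08999/1 = 1.09
(a) Na has the smaller value, so Na is the limiting reagent.
(b) Moles of NaCl = 1.25011 mol Na × (2/2) = 1.25011 mol; mass = 1.25011 mol × 58.44 g/mol = 73.06 g
(c) Cl2 consumed = 1.25011 × (1/2) = 0.625054 mol; remaining = 1.08999 − 0.625054 = 0.464932 mol; mass = 0.464932 mol × 70.9 g/mol = 32.96 g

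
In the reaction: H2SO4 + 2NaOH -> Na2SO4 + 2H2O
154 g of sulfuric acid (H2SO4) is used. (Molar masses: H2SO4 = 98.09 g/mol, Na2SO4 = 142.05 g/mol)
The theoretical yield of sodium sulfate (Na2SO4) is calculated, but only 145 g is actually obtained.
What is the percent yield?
Moles of H2SO4 = 154 g ÷ 98.09 g/mol = 1.56999 mol
Mole ratio: 1 mol Na2SO4 / 1 mol H2SO4
Moles of Na2SO4 = 1.56999 × (1/1) = 1.56999 mol
Theoretical yield = 1.56999 mol × 142.05 g/mol = 223.02 g
Actual yield = 145 g
Percent yield = (145 / 223.02) × 100% = 65.0%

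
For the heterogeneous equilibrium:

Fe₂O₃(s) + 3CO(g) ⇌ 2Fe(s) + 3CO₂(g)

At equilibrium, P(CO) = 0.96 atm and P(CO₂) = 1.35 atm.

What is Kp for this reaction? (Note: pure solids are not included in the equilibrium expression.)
K_p = 2.781

Solids (Fe₂O₃, Fe) are excluded.
Kp = P(CO₂)³/P(CO)³ = (1.35)³/(0.96)³ = 2.46/0.8847 = 2.781.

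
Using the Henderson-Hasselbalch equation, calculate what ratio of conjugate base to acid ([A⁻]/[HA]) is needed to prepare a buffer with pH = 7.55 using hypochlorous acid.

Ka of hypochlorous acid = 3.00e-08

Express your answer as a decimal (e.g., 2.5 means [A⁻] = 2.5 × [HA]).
[A⁻]/[HA] = 1.064

pKa = −log(3.00e-08) = 7.5229. pH = pKa + log([A⁻]/[HA]). 7.55 = 7.5229 + log(ratio). log(ratio) = 7.55 − 7.5229 = 0.0271. ratio = 10^(0.0271) = 1.064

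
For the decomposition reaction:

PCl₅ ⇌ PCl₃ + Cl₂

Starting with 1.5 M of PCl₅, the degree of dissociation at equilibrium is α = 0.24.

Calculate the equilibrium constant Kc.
K_c = 0.1137

x = α·[A]₀ = 0.24 × 1.5 = 0.36 M dissociated.
At eq: [PCl₅] = 1.5 − 0.36 = 1.14 M; [PCl₃] = [Cl₂] = x = 0.36 M.
Kc = [PCl₃][Cl₂]/[PCl₅] = (0.36)²/1.14 = 0.1137.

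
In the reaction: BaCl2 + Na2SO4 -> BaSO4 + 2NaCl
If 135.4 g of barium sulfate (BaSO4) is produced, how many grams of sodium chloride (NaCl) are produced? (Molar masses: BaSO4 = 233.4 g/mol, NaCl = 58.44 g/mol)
Moles of BaSO4 = 135.4 g ÷ 233.4 g/mol = 0.58012 mol
Mole ratio: 2 mol NaCl / 1 mol BaSO4
Moles of NaCl = 0.58012 × (2/1) = 1.16024 mol
Mass of NaCl = 1.16024 mol × 58.44 g/mol = 67.8 g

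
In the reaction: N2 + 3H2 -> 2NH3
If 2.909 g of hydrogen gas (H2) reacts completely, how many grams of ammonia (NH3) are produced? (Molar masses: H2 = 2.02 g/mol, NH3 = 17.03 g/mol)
Moles of H2 = 2.909 g ÷ 2.02 g/mol = 1.4401 mol
Mole ratio: 2 mol NH3 / 3 mol H2
Moles of NH3 = 1.4401 × (2/3) = 0.960066 mol
Mass of NH3 = 0.960066 mol × 17.03 g/mol = 16.35 g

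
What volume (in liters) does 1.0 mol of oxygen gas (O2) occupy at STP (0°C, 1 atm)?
At STP, 1 mol of gas occupies 22.4 L
Volume = 1.0 mol × 22.4 L/mol = 22.40 L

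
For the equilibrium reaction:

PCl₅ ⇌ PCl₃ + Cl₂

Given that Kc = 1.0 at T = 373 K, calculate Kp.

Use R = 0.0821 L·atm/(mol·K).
K_p = 30.6233

Δn = (moles gaseous products) − (moles gaseous reactants) = 1
T = 373 K; RT = 0.0821 × 373 = 30.6233
Kp = Kc·(RT)^Δn = 1.0 × (30.6233)^1 = 1.0 × 30.6233 = 30.6233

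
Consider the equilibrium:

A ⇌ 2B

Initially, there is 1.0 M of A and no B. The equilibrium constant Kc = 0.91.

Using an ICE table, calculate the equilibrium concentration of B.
[B] = 0.753 M

ICE: [A] = 1.0 − x, [B] = 2x.
Kc = (2x)²/(1.0 − x) = 0.91 ⇒ 4x² + 0.91x − 0.91 = 0.
x = (−0.91 + √(0.91² + 4·4·0.91))/(2·4) = (−0.91 + √15.388)/8 = 0.3766.
[B] = 2x = 0.753 M.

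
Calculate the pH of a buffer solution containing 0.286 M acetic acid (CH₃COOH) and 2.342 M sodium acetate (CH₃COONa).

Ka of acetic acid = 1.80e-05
pH = 5.66

pKa = -log(1.80e-05) = 4.74. pH = pKa + log([A⁻]/[HA]) = 4.74 + log(2.342/0.286)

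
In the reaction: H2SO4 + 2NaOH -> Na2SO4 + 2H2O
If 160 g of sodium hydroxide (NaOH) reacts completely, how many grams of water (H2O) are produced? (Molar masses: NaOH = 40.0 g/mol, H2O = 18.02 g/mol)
Moles of NaOH = 160 g ÷ 40.0 g/mol = 4 mol
Mole ratio: 2 mol H2O / 2 mol NaOH
Moles of H2O = 4 × (2/2) = 4 mol
Mass of H2O = 4 mol × 18.02 g/mol = 72.08 g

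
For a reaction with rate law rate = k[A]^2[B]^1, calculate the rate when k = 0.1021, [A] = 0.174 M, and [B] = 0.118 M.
0.0003648 M/s

rate = k·[A]^2·[B]^1 = 0.1021·(0.174)^2·(0.118)^1 = 0.1021·0.030276·0.118 = 0.0003648 M/s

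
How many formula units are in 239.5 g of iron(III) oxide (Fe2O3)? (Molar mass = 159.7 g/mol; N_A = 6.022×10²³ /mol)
Moles = 239.5 g ÷ 159.7 g/mol = 1.49969 mol
Formula units = 1.49969 mol × 6.022×10²³ /mol = 9.031e+23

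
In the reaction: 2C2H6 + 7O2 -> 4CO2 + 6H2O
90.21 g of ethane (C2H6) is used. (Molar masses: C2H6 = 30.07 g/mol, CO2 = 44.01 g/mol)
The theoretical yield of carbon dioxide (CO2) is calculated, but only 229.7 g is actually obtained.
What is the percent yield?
Moles of C2H6 = 90.21 g ÷ 30.07 g/mol = 3 mol
Mole ratio: 4 mol CO2 / 2 mol C2H6
Moles of CO2 = 3 × (4/2) = 6 mol
Theoretical yield = 6 mol × 44.01 g/mol = 264.06 g
Actual yield = 229.7 g
Percent yield = (229.7 / 264.06) × 100% = 87.0%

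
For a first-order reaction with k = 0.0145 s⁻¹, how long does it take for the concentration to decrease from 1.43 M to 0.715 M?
47.80 s

From ln[A] = ln[A]₀ - k·t: t = ln([A]₀/[A])/k = ln(1.43/0.715)/0.0145 = ln(2.0000)/0.0145 = 0.6931/0.0145 = 47.80 s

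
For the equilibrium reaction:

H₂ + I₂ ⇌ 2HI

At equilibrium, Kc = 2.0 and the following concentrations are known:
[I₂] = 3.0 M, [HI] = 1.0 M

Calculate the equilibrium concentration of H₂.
[H₂] = 0.1667 M

Kc = ([HI]^2) / ([H₂] × [I₂]) = 2.0
[H₂]^1 = (product terms)/(Kc · other reactant terms) = 1 / (2.0 · 3) = 0.16667
[H₂] = 0.1667 M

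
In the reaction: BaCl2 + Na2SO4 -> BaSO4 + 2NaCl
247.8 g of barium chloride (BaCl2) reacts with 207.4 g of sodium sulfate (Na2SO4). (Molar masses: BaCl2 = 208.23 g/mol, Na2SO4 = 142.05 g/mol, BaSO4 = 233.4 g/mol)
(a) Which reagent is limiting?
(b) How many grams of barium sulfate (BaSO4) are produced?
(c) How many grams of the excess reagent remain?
(a) BaCl2, (b) 277.8 g, (c) 38.36 g

Moles of BaCl2 = 247.8 g ÷ 208.23 g/mol = 1.19003 mol
Moles of Na2SO4 = 207.4 g ÷ 142.05 g/mol = 1.46005 mol
Moles ÷ coefficient: BaCl2: 1.19003/1 = 1.19, Na2SO4: 1.46005/1 = 1.46
(a) BaCl2 has the smaller value, so BaCl2 is the limiting reagent.
(b) Moles of BaSO4 = 1.19003 mol BaCl2 × (1/1) = 1.19003 mol; mass = 1.19003 mol × 233.4 g/mol = 277.8 g
(c) Na2SO4 consumed = 1.19003 × (1/1) = 1.19003 mol; remaining = 1.46005 − 1.19003 = 0.270019 mol; mass = 0.270019 mol × 142.05 g/mol = 38.36 g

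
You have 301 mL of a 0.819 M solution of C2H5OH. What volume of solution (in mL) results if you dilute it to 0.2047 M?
Using M₁V₁ = M₂V₂:
0.819 × 301 = 0.2047 × V₂
V₂ = (0.819 × 301) / 0.2047 = 1204 mL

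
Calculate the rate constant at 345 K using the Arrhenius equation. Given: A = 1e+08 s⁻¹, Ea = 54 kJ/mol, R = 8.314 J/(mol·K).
6.67e-01 s⁻¹

k = A·exp(-Ea/(R·T)) = 1e+08·exp(-54000/(8.314·345)) = 1e+08·exp(-18.8263) = 1e+08·6.6657e-09 = 6.67e-01 s⁻¹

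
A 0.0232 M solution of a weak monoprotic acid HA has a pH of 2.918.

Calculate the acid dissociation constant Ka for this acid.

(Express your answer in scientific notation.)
K_a = 6.63e-05

[H⁺] = 10^(−pH) = 10^(−2.918) = 1.208e-03 M. For HA ⇌ H⁺ + A⁻, Ka = x²/(C − x) = (1.208e-03)²/(0.0232 − 1.208e-03) = 6.63e-05.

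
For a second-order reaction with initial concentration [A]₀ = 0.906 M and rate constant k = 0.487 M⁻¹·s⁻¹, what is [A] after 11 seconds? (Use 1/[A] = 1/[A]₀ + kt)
0.1548 M

1/[A] = 1/[A]₀ + k·t = 1/0.906 + (0.487)·(11) = 1.1038 + 5.3570 = 6.4608
[A] = 1/6.4608 = 0.1548 M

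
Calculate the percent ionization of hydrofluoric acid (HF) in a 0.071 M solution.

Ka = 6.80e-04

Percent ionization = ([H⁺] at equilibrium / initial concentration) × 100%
Percent ionization = 9.32%

Let x = [H⁺]. Ka = x²/(C - x) ⇒ x² + (6.80e-04)x - (6.80e-04)(0.071) = 0. x = 6.6167e-03. Percent = (6.6167e-03/0.071) × 100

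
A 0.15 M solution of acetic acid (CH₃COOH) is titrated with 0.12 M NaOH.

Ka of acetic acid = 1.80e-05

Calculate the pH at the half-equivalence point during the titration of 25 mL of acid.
pH = pKa = 4.74

At the half-equivalence point, [HA] = [A⁻], so by Henderson–Hasselbalch pH = pKa + log(1) = pKa.
pKa = −log(1.80e-05) = 4.74.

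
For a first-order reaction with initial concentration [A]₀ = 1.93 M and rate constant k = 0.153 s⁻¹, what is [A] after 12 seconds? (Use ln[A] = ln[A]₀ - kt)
0.3077 M

ln[A] = ln[A]₀ - k·t = ln(1.93) - (0.153)·(12) = 0.6575 - 1.8360 = -1.1785
[A] = e^(-1.1785) = 0.3077 M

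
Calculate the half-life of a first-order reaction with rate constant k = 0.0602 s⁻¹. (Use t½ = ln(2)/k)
11.51 s

t½ = ln(2)/k = 0.6931/0.0602 = 11.51 s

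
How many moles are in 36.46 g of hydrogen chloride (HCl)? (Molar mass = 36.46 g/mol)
Moles = 36.46 g ÷ 36.46 g/mol = 1 mol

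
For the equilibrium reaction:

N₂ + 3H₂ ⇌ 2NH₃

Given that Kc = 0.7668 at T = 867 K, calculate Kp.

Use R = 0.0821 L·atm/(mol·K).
K_p = 1.51e-04

Δn = (moles gaseous products) − (moles gaseous reactants) = -2
T = 867 K; RT = 0.0821 × 867 = 71.1807
Kp = Kc·(RT)^Δn = 0.7668 × (71.1807)^-2 = 0.7668 × 0.000197367 = 1.51e-04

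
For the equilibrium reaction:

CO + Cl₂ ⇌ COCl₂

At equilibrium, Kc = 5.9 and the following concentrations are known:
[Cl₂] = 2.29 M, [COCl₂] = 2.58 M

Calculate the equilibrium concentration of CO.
[CO] = 0.1910 M

Kc = ([COCl₂]) / ([CO] × [Cl₂]) = 5.9
[CO]^1 = (product terms)/(Kc · other reactant terms) = 2.58 / (5.9 · 2.29) = 0.19096
[CO] = 0.1910 M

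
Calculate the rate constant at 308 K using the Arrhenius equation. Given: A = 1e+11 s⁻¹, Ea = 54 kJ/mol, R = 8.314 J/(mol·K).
6.94e+01 s⁻¹

k = A·exp(-Ea/(R·T)) = 1e+11·exp(-54000/(8.314·308)) = 1e+11·exp(-21.0879) = 1e+11·6.9446e-10 = 6.94e+01 s⁻¹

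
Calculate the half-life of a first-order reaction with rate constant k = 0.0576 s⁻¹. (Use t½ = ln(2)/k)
12.03 s

t½ = ln(2)/k = 0.6931/0.0576 = 12.03 s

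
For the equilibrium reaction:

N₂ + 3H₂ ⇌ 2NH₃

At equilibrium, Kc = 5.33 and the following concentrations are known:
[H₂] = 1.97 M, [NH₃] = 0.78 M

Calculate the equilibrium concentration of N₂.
[N₂] = 0.0149 M

Kc = ([NH₃]^2) / ([N₂] × [H₂]^3) = 5.33
[N₂]^1 = (product terms)/(Kc · other reactant terms) = 0.6084 / (5.33 · 7.6454) = 0.01493
[N₂] = 0.0149 M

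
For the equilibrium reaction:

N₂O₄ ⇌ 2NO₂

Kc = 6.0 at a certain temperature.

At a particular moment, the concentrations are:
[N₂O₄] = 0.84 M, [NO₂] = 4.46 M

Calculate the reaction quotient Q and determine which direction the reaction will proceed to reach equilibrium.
Q = 23.680, Q > K, reaction proceeds reverse (toward reactants)

Q = ([NO₂]^2) / ([N₂O₄])
  = ((4.46)^2) / ((0.84)) = 19.892/0.84 = 23.68
Since Q = 23.68 > Kc = 6.0, the reaction proceeds reverse (toward reactants) to reach equilibrium.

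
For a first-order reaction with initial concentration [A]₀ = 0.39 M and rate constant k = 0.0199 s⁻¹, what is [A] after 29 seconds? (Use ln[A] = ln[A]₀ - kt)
0.2190 M

ln[A] = ln[A]₀ - k·t = ln(0.39) - (0.0199)·(29) = -0.9416 - 0.5771 = -1.5187
[A] = e^(-1.5187) = 0.2190 M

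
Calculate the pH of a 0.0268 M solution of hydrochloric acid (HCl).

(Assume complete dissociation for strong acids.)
pH = 1.57

[H⁺] = 0.0268 M for strong acid. pH = -log[H⁺] = -log(0.0268)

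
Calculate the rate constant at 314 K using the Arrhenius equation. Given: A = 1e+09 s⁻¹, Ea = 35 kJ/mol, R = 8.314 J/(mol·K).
1.50e+03 s⁻¹

k = A·exp(-Ea/(R·T)) = 1e+09·exp(-35000/(8.314·314)) = 1e+09·exp(-13.4069) = 1e+09·1.5047e-06 = 1.50e+03 s⁻¹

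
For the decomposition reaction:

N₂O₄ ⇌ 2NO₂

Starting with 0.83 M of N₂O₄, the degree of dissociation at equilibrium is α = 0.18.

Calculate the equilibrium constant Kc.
K_c = 0.1312

x = α·[A]₀ = 0.18 × 0.83 = 0.1494 M dissociated.
At eq: [N₂O₄] = 0.83 − 0.1494 = 0.6806 M; [NO₂] = 2x = 0.2988 M.
Kc = [NO₂]²/[N₂O₄] = (0.2988)²/0.6806 = 0.1312.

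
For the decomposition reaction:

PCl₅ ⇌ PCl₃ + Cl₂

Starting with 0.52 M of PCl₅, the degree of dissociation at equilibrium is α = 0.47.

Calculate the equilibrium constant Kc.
K_c = 0.2167

x = α·[A]₀ = 0.47 × 0.52 = 0.2444 M dissociated.
At eq: [PCl₅] = 0.52 − 0.2444 = 0.2756 M; [PCl₃] = [Cl₂] = x = 0.2444 M.
Kc = [PCl₃][Cl₂]/[PCl₅] = (0.2444)²/0.2756 = 0.2167.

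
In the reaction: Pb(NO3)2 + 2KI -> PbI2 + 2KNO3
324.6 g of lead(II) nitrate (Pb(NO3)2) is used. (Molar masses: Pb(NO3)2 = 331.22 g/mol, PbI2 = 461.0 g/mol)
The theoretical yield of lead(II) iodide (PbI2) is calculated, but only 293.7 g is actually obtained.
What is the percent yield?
Moles of Pb(NO3)2 = 324.6 g ÷ 331.22 g/mol = 0.980013 mol
Mole ratio: 1 mol PbI2 / 1 mol Pb(NO3)2
Moles of PbI2 = 0.980013 × (1/1) = 0.980013 mol
Theoretical yield = 0.980013 mol × 461.0 g/mol = 451.79 g
Actual yield = 293.7 g
Percent yield = (293.7 / 451.79) × 100% = 65.0%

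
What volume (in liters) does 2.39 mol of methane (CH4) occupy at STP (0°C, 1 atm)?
At STP, 1 mol of gas occupies 22.4 L
Volume = 2.39 mol × 22.4 L/mol = 53.54 L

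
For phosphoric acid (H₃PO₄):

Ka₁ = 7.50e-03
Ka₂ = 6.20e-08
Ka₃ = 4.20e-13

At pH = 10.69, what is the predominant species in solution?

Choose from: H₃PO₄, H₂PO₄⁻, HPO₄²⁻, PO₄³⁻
HPO₄²⁻

pKa1 = 2.12, pKa2 = 7.21, pKa3 = 12.38. Each pKa is the crossover between adjacent species; pH = 10.69 lies in the region where HPO₄²⁻ predominates.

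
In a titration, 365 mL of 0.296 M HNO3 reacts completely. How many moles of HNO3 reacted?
Moles = Molarity × Volume (L)
Moles = 0.296 M × 0.365 L = 0.108 mol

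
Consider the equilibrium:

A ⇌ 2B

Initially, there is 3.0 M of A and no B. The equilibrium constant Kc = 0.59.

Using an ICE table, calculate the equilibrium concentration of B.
[B] = 1.191 M

ICE: [A] = 3.0 − x, [B] = 2x.
Kc = (2x)²/(3.0 − x) = 0.59 ⇒ 4x² + 0.59x − 1.77 = 0.
x = (−0.59 + √(0.59² + 4·4·1.77))/(2·4) = (−0.59 + √28.668)/8 = 0.59553.
[B] = 2x = 1.191 M.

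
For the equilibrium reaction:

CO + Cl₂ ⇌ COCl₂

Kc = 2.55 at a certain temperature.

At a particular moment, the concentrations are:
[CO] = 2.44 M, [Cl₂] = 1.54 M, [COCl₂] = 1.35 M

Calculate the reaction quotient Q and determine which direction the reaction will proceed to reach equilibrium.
Q = 0.359, Q < K, reaction proceeds forward (toward products)

Q = ([COCl₂]) / ([CO] × [Cl₂])
  = ((1.35)) / ((2.44)·(1.54)) = 1.35/3.7576 = 0.3593
Since Q = 0.3593 < Kc = 2.55, the reaction proceeds forward (toward products) to reach equilibrium.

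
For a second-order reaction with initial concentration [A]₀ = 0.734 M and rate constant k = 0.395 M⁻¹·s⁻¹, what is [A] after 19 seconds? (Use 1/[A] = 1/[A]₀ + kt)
0.1128 M

1/[A] = 1/[A]₀ + k·t = 1/0.734 + (0.395)·(19) = 1.3624 + 7.5050 = 8.8674
[A] = 1/8.8674 = 0.1128 M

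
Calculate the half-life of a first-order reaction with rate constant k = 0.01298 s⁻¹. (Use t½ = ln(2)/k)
53.40 s

t½ = ln(2)/k = 0.6931/0.01298 = 53.40 s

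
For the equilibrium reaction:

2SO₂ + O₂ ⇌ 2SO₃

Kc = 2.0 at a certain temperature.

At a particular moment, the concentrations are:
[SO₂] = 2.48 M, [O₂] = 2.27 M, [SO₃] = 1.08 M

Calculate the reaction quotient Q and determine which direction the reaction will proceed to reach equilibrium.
Q = 0.084, Q < K, reaction proceeds forward (toward products)

Q = ([SO₃]^2) / ([SO₂]^2 × [O₂])
  = ((1.08)^2) / ((2.48)^2·(2.27)) = 1.1664/13.961 = 0.08354
Since Q = 0.08354 < Kc = 2.0, the reaction proceeds forward (toward products) to reach equilibrium.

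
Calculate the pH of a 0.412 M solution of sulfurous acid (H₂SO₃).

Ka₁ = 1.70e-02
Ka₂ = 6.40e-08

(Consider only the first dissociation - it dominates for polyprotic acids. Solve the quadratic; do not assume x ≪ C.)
pH = 1.12

x² + Ka₁·x − Ka₁·C = 0 with Ka₁ = 1.70e-02, C = 0.412.
x = (−Ka₁ + √(Ka₁² + 4·Ka₁·C))/2 = 7.5620e-02 M, so pH = 1.12.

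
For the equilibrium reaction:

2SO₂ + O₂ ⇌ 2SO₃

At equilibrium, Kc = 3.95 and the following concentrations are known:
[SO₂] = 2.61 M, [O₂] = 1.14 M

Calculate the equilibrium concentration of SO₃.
[SO₃] = 5.5385 M

Kc = ([SO₃]^2) / ([SO₂]^2 × [O₂]) = 3.95
[SO₃]^2 = Kc · (reactant terms)/(other product terms) = 3.95 · 7.7658 / 1 = 30.675
[SO₃] = (30.675)^(1/2) = 5.5385 M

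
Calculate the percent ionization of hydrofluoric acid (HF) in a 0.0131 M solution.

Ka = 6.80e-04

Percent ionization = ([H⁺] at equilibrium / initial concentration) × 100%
Percent ionization = 20.3%

Let x = [H⁺]. Ka = x²/(C - x) ⇒ x² + (6.80e-04)x - (6.80e-04)(0.0131) = 0. x = 2.6639e-03. Percent = (2.6639e-03/0.0131) × 100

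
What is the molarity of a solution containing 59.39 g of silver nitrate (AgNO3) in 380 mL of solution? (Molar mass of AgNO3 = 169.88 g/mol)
Moles of AgNO3 = 59.39 g ÷ 169.88 g/mol = 0.3496 mol
Volume = 380 mL = 0.38 L
Molarity = 0.3496 mol ÷ 0.38 L = 0.92 M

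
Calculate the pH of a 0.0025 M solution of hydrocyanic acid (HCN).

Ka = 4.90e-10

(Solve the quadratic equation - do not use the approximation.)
pH = 5.96

x² + Ka×x - Ka×C = 0. Using quadratic formula: [H⁺] = 1.1066e-06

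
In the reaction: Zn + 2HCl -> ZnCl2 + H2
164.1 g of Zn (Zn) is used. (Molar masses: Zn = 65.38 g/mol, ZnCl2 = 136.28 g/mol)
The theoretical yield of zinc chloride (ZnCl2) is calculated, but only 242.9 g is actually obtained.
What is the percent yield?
Moles of Zn = 164.1 g ÷ 65.38 g/mol = 2.50994 mol
Mole ratio: 1 mol ZnCl2 / 1 mol Zn
Moles of ZnCl2 = 2.50994 × (1/1) = 2.50994 mol
Theoretical yield = 2.50994 mol × 136.28 g/mol = 342.05 g
Actual yield = 242.9 g
Percent yield = (242.9 / 342.05) × 100% = 71.0%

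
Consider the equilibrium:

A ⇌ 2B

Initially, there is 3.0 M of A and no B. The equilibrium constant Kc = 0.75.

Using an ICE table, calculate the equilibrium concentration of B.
[B] = 1.324 M

ICE: [A] = 3.0 − x, [B] = 2x.
Kc = (2x)²/(3.0 − x) = 0.75 ⇒ 4x² + 0.75x − 2.25 = 0.
x = (−0.75 + √(0.75² + 4·4·2.25))/(2·4) = (−0.75 + √36.562)/8 = 0.66209.
[B] = 2x = 1.324 M.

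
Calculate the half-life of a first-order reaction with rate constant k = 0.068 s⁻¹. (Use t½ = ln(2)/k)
10.19 s

t½ = ln(2)/k = 0.6931/0.068 = 10.19 s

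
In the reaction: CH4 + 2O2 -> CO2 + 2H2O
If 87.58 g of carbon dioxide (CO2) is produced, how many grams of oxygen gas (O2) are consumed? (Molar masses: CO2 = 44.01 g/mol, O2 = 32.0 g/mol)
Moles of CO2 = 87.58 g ÷ 44.01 g/mol = 1.99 mol
Mole ratio: 2 mol O2 / 1 mol CO2
Moles of O2 = 1.99 × (2/1) = 3.98 mol
Mass of O2 = 3.98 mol × 32.0 g/mol = 127.4 g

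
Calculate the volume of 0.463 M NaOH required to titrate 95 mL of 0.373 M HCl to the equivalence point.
V_{base} = 76.5 mL

At equivalence: moles acid = moles base.
moles HCl = 0.373 M × 0.095 L = 0.035435 mol
V_NaOH = 0.035435 mol ÷ 0.463 M = 0.07653 L = 76.5 mL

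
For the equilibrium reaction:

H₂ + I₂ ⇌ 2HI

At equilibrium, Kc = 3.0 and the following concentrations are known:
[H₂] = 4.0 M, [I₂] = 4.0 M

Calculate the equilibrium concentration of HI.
[HI] = 6.9282 M

Kc = ([HI]^2) / ([H₂] × [I₂]) = 3.0
[HI]^2 = Kc · (reactant terms)/(other product terms) = 3.0 · 16 / 1 = 48
[HI] = (48)^(1/2) = 6.9282 M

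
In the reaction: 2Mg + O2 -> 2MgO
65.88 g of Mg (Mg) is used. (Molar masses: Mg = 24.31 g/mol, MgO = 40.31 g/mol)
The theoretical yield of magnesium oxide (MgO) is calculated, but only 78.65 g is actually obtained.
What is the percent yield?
Moles of Mg = 65.88 g ÷ 24.31 g/mol = 2.71 mol
Mole ratio: 2 mol MgO / 2 mol Mg
Moles of MgO = 2.71 × (2/2) = 2.71 mol
Theoretical yield = 2.71 mol × 40.31 g/mol = 109.24 g
Actual yield = 78.65 g
Percent yield = (78.65 / 109.24) × 100% = 72.0%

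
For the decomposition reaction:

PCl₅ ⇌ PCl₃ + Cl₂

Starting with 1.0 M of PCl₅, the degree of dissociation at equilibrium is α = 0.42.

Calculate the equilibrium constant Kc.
K_c = 0.3041

x = α·[A]₀ = 0.42 × 1.0 = 0.42 M dissociated.
At eq: [PCl₅] = 1.0 − 0.42 = 0.58 M; [PCl₃] = [Cl₂] = x = 0.42 M.
Kc = [PCl₃][Cl₂]/[PCl₅] = (0.42)²/0.58 = 0.3041.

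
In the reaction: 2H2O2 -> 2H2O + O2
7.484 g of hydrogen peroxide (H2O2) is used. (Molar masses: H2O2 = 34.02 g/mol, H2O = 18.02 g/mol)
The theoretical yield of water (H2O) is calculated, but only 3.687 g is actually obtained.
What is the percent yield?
Moles of H2O2 = 7.484 g ÷ 34.02 g/mol = 0.219988 mol
Mole ratio: 2 mol H2O / 2 mol H2O2
Moles of H2O = 0.219988 × (2/2) = 0.219988 mol
Theoretical yield = 0.219988 mol × 18.02 g/mol = 3.9642 g
Actual yield = 3.687 g
Percent yield = (3.687 / 3.9642) × 100% = 93.0%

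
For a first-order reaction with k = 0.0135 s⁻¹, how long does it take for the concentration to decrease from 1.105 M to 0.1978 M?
127.43 s

From ln[A] = ln[A]₀ - k·t: t = ln([A]₀/[A])/k = ln(1.105/0.1978)/0.0135 = ln(5.5865)/0.0135 = 1.7203/0.0135 = 127.43 s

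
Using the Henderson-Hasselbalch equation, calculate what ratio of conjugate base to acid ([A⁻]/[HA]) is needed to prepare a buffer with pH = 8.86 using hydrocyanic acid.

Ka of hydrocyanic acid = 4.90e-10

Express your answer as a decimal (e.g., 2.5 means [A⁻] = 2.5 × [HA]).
[A⁻]/[HA] = 0.355

pKa = −log(4.90e-10) = 9.3098. pH = pKa + log([A⁻]/[HA]). 8.86 = 9.3098 + log(ratio). log(ratio) = 8.86 − 9.3098 = -0.4498. ratio = 10^(-0.4498) = 0.355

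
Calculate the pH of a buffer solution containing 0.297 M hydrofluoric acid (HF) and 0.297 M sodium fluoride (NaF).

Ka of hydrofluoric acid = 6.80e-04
pH = 3.17

pKa = -log(6.80e-04) = 3.17. pH = pKa + log([A⁻]/[HA]) = 3.17 + log(0.297/0.297)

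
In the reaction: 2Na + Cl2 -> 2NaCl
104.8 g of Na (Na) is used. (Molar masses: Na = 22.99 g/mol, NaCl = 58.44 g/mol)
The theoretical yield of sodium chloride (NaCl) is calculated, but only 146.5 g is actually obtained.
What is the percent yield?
Moles of Na = 104.8 g ÷ 22.99 g/mol = 4.5585 mol
Mole ratio: 2 mol NaCl / 2 mol Na
Moles of NaCl = 4.5585 × (2/2) = 4.5585 mol
Theoretical yield = 4.5585 mol × 58.44 g/mol = 266.4 g
Actual yield = 146.5 g
Percent yield = (146.5 / 266.4) × 100% = 55.0%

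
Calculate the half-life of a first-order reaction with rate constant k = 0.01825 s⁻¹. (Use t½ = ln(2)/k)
37.98 s

t½ = ln(2)/k = 0.6931/0.01825 = 37.98 s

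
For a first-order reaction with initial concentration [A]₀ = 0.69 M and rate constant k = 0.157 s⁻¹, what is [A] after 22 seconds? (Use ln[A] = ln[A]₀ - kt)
0.0218 M

ln[A] = ln[A]₀ - k·t = ln(0.69) - (0.157)·(22) = -0.3711 - 3.4540 = -3.8251
[A] = e^(-3.8251) = 0.0218 M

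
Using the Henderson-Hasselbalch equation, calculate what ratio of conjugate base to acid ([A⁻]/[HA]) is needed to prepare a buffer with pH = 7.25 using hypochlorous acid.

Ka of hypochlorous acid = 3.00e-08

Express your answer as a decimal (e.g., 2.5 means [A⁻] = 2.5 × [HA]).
[A⁻]/[HA] = 0.533

pKa = −log(3.00e-08) = 7.5229. pH = pKa + log([A⁻]/[HA]). 7.25 = 7.5229 + log(ratio). log(ratio) = 7.25 − 7.5229 = -0.2729. ratio = 10^(-0.2729) = 0.533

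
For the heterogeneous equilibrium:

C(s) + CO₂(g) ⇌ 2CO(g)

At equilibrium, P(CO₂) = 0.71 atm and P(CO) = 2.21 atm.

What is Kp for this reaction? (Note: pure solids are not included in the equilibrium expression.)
K_p = 6.879

Solid C is excluded.
Kp = P(CO)²/P(CO₂) = (2.21)²/0.71 = 4.884/0.71 = 6.879.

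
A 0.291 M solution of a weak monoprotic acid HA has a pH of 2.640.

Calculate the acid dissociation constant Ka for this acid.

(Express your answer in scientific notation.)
K_a = 1.82e-05

[H⁺] = 10^(−pH) = 10^(−2.640) = 2.291e-03 M. For HA ⇌ H⁺ + A⁻, Ka = x²/(C − x) = (2.291e-03)²/(0.291 − 2.291e-03) = 1.82e-05.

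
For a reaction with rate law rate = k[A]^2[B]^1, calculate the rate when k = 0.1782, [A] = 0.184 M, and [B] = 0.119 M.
0.0007179 M/s

rate = k·[A]^2·[B]^1 = 0.1782·(0.184)^2·(0.119)^1 = 0.1782·0.033856·0.119 = 0.0007179 M/s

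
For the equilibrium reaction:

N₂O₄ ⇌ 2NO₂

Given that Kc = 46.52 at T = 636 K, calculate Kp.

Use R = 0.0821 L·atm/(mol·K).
K_p = 2.43e+03

Δn = (moles gaseous products) − (moles gaseous reactants) = 1
T = 636 K; RT = 0.0821 × 636 = 52.2156
Kp = Kc·(RT)^Δn = 46.52 × (52.2156)^1 = 46.52 × 52.2156 = 2.43e+03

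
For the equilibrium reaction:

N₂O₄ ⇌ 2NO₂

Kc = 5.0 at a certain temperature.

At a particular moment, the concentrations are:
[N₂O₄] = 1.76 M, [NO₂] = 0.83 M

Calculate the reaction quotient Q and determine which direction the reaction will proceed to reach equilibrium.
Q = 0.391, Q < K, reaction proceeds forward (toward products)

Q = ([NO₂]^2) / ([N₂O₄])
  = ((0.83)^2) / ((1.76)) = 0.6889/1.76 = 0.3914
Since Q = 0.3914 < Kc = 5.0, the reaction proceeds forward (toward products) to reach equilibrium.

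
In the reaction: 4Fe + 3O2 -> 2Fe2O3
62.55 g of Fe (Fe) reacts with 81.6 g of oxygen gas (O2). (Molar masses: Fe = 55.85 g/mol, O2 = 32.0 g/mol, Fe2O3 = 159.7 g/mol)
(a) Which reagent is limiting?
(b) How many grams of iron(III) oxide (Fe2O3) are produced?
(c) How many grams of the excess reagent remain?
(a) Fe, (b) 89.43 g, (c) 54.72 g

Moles of Fe = 62.55 g ÷ 55.85 g/mol = 1.11996 mol
Moles of O2 = 81.6 g ÷ 32.0 g/mol = 2.55 mol
Moles ÷ coefficient: Fe: 1.11996/4 = 0.28, O2: 2.55/3 = 0.85
(a) Fe has the smaller value, so Fe is the limiting reagent.
(b) Moles of Fe2O3 = 1.11996 mol Fe × (2/4) = 0.559982 mol; mass = 0.559982 mol × 159.7 g/mol = 89.43 g
(c) O2 consumed = 1.11996 × (3/4) = 0.839973 mol; remaining = 2.55 − 0.839973 = 1.71003 mol; mass = 1.71003 mol × 32.0 g/mol = 54.72 g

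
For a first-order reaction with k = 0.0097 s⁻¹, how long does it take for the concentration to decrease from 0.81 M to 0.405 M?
71.46 s

From ln[A] = ln[A]₀ - k·t: t = ln([A]₀/[A])/k = ln(0.81/0.405)/0.0097 = ln(2.0000)/0.0097 = 0.6931/0.0097 = 71.46 s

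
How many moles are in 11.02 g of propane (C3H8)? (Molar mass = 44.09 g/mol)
Moles = 11.02 g ÷ 44.09 g/mol = 0.2499 mol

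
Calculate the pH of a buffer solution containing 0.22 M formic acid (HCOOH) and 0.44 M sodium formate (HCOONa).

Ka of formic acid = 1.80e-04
pH = 4.05

pKa = -log(1.80e-04) = 3.74. pH = pKa + log([A⁻]/[HA]) = 3.74 + log(0.44/0.22)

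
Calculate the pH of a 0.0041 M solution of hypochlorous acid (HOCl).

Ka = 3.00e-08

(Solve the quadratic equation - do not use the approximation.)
pH = 4.96

x² + Ka×x - Ka×C = 0. Using quadratic formula: [H⁺] = 1.1076e-05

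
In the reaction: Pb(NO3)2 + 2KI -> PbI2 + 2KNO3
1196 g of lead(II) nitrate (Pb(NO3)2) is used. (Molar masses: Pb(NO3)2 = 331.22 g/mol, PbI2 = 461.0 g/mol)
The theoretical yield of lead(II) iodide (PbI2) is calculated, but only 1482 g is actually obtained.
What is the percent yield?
Moles of Pb(NO3)2 = 1196 g ÷ 331.22 g/mol = 3.61089 mol
Mole ratio: 1 mol PbI2 / 1 mol Pb(NO3)2
Moles of PbI2 = 3.61089 × (1/1) = 3.61089 mol
Theoretical yield = 3.61089 mol × 461.0 g/mol = 1664.6 g
Actual yield = 1482 g
Percent yield = (1482 / 1664.6) × 100% = 89.0%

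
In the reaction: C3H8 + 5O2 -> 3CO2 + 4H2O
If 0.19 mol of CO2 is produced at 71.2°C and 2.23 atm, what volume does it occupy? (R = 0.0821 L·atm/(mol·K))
T = 71.2°C + 273.15 = 344.35 K
V = nRT/P = (0.19 × 0.0821 × 344.35) / 2.23
V = 2.41 L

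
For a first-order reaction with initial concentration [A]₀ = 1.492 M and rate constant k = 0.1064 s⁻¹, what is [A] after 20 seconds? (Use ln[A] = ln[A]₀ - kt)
0.1777 M

ln[A] = ln[A]₀ - k·t = ln(1.492) - (0.1064)·(20) = 0.4001 - 2.1280 = -1.7279
[A] = e^(-1.7279) = 0.1777 M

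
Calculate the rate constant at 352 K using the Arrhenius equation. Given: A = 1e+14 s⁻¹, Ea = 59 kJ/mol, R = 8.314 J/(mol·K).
1.76e+05 s⁻¹

k = A·exp(-Ea/(R·T)) = 1e+14·exp(-59000/(8.314·352)) = 1e+14·exp(-20.1604) = 1e+14·1.7557e-09 = 1.76e+05 s⁻¹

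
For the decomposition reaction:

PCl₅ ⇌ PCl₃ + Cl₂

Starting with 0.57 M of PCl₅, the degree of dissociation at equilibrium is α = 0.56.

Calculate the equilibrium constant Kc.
K_c = 0.4063

x = α·[A]₀ = 0.56 × 0.57 = 0.3192 M dissociated.
At eq: [PCl₅] = 0.57 − 0.3192 = 0.2508 M; [PCl₃] = [Cl₂] = x = 0.3192 M.
Kc = [PCl₃][Cl₂]/[PCl₅] = (0.3192)²/0.2508 = 0.4063.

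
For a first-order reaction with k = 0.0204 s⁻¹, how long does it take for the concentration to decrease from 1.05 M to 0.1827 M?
85.72 s

From ln[A] = ln[A]₀ - k·t: t = ln([A]₀/[A])/k = ln(1.05/0.1827)/0.0204 = ln(5.7471)/0.0204 = 1.7487/0.0204 = 85.72 s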